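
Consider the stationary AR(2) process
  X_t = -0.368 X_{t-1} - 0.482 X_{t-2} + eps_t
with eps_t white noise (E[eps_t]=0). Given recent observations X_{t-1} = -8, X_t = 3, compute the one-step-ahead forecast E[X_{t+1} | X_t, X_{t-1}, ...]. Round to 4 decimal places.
E[X_{t+1} \mid \mathcal F_t] = 2.7520

For an AR(p) model X_t = c + sum_i phi_i X_{t-i} + eps_t, the
one-step-ahead conditional mean is
  E[X_{t+1} | X_t, ...] = c + sum_i phi_i X_{t+1-i}.
Substitute known values:
  E[X_{t+1} | ...] = (-0.368) * (3) + (-0.482) * (-8)
                   = 2.7520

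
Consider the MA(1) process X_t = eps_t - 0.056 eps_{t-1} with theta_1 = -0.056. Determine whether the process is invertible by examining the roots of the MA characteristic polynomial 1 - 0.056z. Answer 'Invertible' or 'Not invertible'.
\text{Invertible}

The MA(q) characteristic polynomial is P(z) = 1 - 0.056z.
Invertibility requires all roots to lie outside the unit circle, i.e. |z| > 1 for every root.
This is linear in z: 1 + (-0.056) z = 0  =>  z = -1/(-0.056) = 17.857143,  |z| = 17.857143.
Moduli of all roots: 17.8571.
All moduli strictly greater than 1? Yes.
Verdict: Invertible.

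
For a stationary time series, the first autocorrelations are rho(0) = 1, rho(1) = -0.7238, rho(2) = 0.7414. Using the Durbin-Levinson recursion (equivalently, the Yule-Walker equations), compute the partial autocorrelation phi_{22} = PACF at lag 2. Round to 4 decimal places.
\phi_{22} = 0.4569

The PACF at lag k is phi_{kk}, the last component of the solution
to the Yule-Walker system G_k phi = r_k where
  (G_k)_{ij} = rho(|i - j|), (r_k)_i = rho(i), i,j = 1..k.
Equivalently, Durbin-Levinson gives phi_{kk} iteratively:
  phi_{11} = rho(1)
  phi_{kk} = [rho(k) - sum_{j=1..k-1} phi_{k-1,j} rho(k-j)]
            / [1 - sum_{j=1..k-1} phi_{k-1,j} rho(j)],
  phi_{k,j} = phi_{k-1,j} - phi_{kk} phi_{k-1,k-j},  j = 1..k-1.
Step k = 1:
  phi_11 = rho(1) = -0.7238.
Step k = 2:
  phi_22 = [rho(2) - phi_11 rho(1)] / [1 - phi_11 rho(1)] = [0.7414 - (-0.7238)(-0.7238)] / [1 - (-0.7238)(-0.7238)]
         = 0.21751356 / 0.47611356 = 0.4569.
Therefore phi_{22} = 0.4569.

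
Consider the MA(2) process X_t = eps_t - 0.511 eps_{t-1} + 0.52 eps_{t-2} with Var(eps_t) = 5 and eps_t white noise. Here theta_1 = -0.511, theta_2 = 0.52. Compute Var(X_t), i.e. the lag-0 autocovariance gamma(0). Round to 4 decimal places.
\gamma(0) = 7.6576

For an MA(q) process X_t = eps_t + sum_i theta_i eps_{t-i} with
Var(eps_t) = sigma^2, the variance is
  gamma(0) = sigma^2 * (1 + sum_i theta_i^2).
  sum_i theta_i^2 = (-0.511)^2 + (0.52)^2 = 0.261121 + 0.2704 = 0.531521.
  gamma(0) = 5 * (1 + 0.531521) = 5 * 1.531521 = 7.657605, which rounds to 7.6576.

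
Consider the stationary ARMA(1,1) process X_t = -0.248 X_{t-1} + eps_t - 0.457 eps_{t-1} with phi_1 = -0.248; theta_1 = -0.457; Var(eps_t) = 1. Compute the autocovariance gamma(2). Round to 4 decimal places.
\gamma(2) = 0.2074

Multiply the model equation by X_{t-k} and take expectations. With theta_0 = psi_0 = 1 and psi_j the MA(infinity) weights, this gives
  gamma(k) - sum_i phi_i gamma(k-i) = c_k,
  c_k = sigma^2 * sum_{j=k..q} theta_j psi_{j-k}   (c_k = 0 for k > q),
using gamma(-m) = gamma(m).
psi-weights needed (psi_j = theta_j + sum_i phi_i psi_{j-i}):
  psi_1 = theta_1 + phi_1 = -0.457 + (-0.248) = -0.705
Right-hand sides:
  c_0 = sigma^2 (1 + theta_1 psi_1) = 1 * (1 + (-0.457)(-0.705)) = 1 * 1.322185 = 1.322185
  c_1 = sigma^2 theta_1 = 1 * (-0.457) = -0.457
  c_2 = 0
Equations for k = 0 and k = 1 (AR order 1):
  gamma(0) = phi_1 gamma(1) + c_0
  gamma(1) = phi_1 gamma(0) + c_1
Substituting the second into the first: gamma(0) (1 - phi_1^2) = c_0 + phi_1 c_1, so
  gamma(0) = (c_0 + phi_1 c_1) / (1 - phi_1^2) = (1.322185 + (-0.248)(-0.457)) / (1 - (-0.248)^2) = 1.435521 / 0.938496 = 1.529597.
  gamma(1) = phi_1 gamma(0) + c_1 = (-0.248)(1.529597) + (-0.457) = -0.83634.
For k = 2 (> q): gamma(2) = phi_1 gamma(1) = (-0.248)(-0.83634) = 0.207412.
Therefore gamma(2) = 0.2074 (to 4 decimal places).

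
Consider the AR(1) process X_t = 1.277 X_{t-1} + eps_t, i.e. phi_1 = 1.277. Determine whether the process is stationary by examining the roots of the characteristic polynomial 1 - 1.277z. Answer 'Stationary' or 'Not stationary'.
\text{Not stationary}

The AR(p) characteristic polynomial is P(z) = 1 - 1.277z.
Stationarity requires all roots to lie outside the unit circle, i.e. |z| > 1 for every root.
This is linear in z: 1 + (-1.277) z = 0  =>  z = -1/(-1.277) = 0.783085,  |z| = 0.783085.
Moduli of all roots: 0.7831.
All moduli strictly greater than 1? No.
Verdict: Not stationary.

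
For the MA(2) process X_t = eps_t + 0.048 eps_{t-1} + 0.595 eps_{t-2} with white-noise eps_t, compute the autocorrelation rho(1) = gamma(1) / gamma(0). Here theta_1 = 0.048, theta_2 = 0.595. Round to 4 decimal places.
\rho(1) = 0.0564

For an MA(q) process with theta_0 = 1, the autocovariance is
  gamma(k) = sigma^2 * sum_{i=0..q-k} theta_i * theta_{i+k},
and rho(k) = gamma(k) / gamma(0). Sigma^2 cancels.
  numerator   = (1)*(0.048) + (0.048)*(0.595) = 0.07656.
  denominator = (1)^2 + (0.048)^2 + (0.595)^2 = 1.356329.
  rho(1) = 0.07656 / 1.356329 = 0.0564.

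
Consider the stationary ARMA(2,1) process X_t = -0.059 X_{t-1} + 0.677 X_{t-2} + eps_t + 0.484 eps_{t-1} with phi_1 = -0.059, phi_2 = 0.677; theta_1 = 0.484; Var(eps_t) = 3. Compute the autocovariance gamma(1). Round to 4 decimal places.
\gamma(1) = 3.3887

Multiply the model equation by X_{t-k} and take expectations. With theta_0 = psi_0 = 1 and psi_j the MA(infinity) weights, this gives
  gamma(k) - sum_i phi_i gamma(k-i) = c_k,
  c_k = sigma^2 * sum_{j=k..q} theta_j psi_{j-k}   (c_k = 0 for k > q),
using gamma(-m) = gamma(m).
psi-weights needed (psi_j = theta_j + sum_i phi_i psi_{j-i}):
  psi_1 = theta_1 + phi_1 = 0.484 + (-0.059) = 0.425
Right-hand sides:
  c_0 = sigma^2 (1 + theta_1 psi_1) = 3 * (1 + (0.484)(0.425)) = 3 * 1.2057 = 3.6171
  c_1 = sigma^2 theta_1 = 3 * (0.484) = 1.452
  c_2 = 0
Equations for k = 0, 1, 2 (AR order 2, c_2 = 0):
  (E0) gamma(0) = phi_1 gamma(1) + phi_2 gamma(2) + c_0
  (E1) gamma(1) = phi_1 gamma(0) + phi_2 gamma(1) + c_1
  (E2) gamma(2) = phi_1 gamma(1) + phi_2 gamma(0)
From (E1): gamma(1) = A gamma(0) + B with
  A = phi_1 / (1 - phi_2) = -0.059 / 0.323 = -0.182663,   B = c_1 / (1 - phi_2) = 1.452 / 0.323 = 4.495356.
Insert (E2) into (E0): gamma(0) (1 - phi_2^2) = phi_1 (1 + phi_2) gamma(1) + c_0.
  phi_1 (1 + phi_2) = (-0.059)(1.677) = -0.098943,   1 - phi_2^2 = 0.541671.
Replace gamma(1) by A gamma(0) + B and collect gamma(0):
  gamma(0) [0.541671 - (-0.098943)(-0.182663)] = (-0.098943)(4.495356) + 3.6171
  gamma(0) * 0.523598 = 3.172316
  gamma(0) = 3.172316 / 0.523598 = 6.058688.
  gamma(1) = A gamma(0) + B = (-0.182663)(6.058688) + (4.495356) = 3.388661.
Therefore gamma(1) = 3.3887 (to 4 decimal places).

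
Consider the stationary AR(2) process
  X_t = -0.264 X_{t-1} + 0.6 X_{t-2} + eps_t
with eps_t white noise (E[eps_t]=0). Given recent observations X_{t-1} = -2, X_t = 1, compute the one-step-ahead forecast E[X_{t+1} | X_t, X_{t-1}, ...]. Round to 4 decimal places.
E[X_{t+1} \mid \mathcal F_t] = -1.4640

For an AR(p) model X_t = c + sum_i phi_i X_{t-i} + eps_t, the
one-step-ahead conditional mean is
  E[X_{t+1} | X_t, ...] = c + sum_i phi_i X_{t+1-i}.
Substitute known values:
  E[X_{t+1} | ...] = (-0.264) * (1) + (0.6) * (-2)
                   = -1.4640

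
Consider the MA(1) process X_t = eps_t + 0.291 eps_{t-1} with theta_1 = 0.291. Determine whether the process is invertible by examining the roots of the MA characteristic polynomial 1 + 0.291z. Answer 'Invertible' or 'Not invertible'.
\text{Invertible}

The MA(q) characteristic polynomial is P(z) = 1 + 0.291z.
Invertibility requires all roots to lie outside the unit circle, i.e. |z| > 1 for every root.
This is linear in z: 1 + (0.291) z = 0  =>  z = -1/(0.291) = -3.436426,  |z| = 3.436426.
Moduli of all roots: 3.4364.
All moduli strictly greater than 1? Yes.
Verdict: Invertible.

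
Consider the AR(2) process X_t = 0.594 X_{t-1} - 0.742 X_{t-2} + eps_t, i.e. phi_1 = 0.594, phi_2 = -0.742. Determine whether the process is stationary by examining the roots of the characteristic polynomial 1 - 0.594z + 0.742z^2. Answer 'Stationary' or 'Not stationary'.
\text{Stationary}

The AR(p) characteristic polynomial is P(z) = 1 - 0.594z + 0.742z^2.
Stationarity requires all roots to lie outside the unit circle, i.e. |z| > 1 for every root.
Set 1 + (-0.594) z + (0.742) z^2 = 0, i.e. a z^2 + b z + c = 0 with a = 0.742, b = -0.594, c = 1.
Discriminant D = b^2 - 4ac = (-0.594)^2 - 4*(0.742)*1 = 0.352836 - (2.968) = -2.615164.
D < 0, so the roots are the complex-conjugate pair z = (-b +/- i sqrt(-D)) / (2a) = 0.4003 +/- 1.0897i.
For a conjugate pair |z|^2 = z * conj(z) = (product of roots) = c/a = 1/(0.742) = 1.347709, so |z| = sqrt(1.347709) = 1.1609 for both roots.
Moduli of all roots: 1.1609, 1.1609.
All moduli strictly greater than 1? Yes.
Verdict: Stationary.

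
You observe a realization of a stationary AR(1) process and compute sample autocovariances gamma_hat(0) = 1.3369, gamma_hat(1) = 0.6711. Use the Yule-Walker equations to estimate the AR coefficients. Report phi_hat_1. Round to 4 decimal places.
\hat\phi_{1} = 0.5020

The Yule-Walker equations for an AR(p) process read, in matrix form,
  Gamma_p phi = r_p,   with   (Gamma_p)_{ij} = gamma(|i - j|),
                       (r_p)_i = gamma(i),   i,j = 1..p.
Substitute the sample gammas (Toeplitz matrix and right-hand side of size 1):
  Gamma_p = [[1.3369]]
  r_p     = [0.6711]
With p = 1 this is the single equation gamma(0) phi_1 = gamma(1):
  phi_hat_1 = gamma(1) / gamma(0) = 0.6711 / 1.3369 = 0.5020.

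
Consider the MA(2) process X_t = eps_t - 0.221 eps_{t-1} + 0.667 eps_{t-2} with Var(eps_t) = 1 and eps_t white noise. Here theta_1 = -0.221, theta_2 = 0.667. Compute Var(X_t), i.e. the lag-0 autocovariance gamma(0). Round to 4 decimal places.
\gamma(0) = 1.4937

For an MA(q) process X_t = eps_t + sum_i theta_i eps_{t-i} with
Var(eps_t) = sigma^2, the variance is
  gamma(0) = sigma^2 * (1 + sum_i theta_i^2).
  sum_i theta_i^2 = (-0.221)^2 + (0.667)^2 = 0.048841 + 0.444889 = 0.49373.
  gamma(0) = 1 * (1 + 0.49373) = 1 * 1.49373 = 1.49373, which rounds to 1.4937.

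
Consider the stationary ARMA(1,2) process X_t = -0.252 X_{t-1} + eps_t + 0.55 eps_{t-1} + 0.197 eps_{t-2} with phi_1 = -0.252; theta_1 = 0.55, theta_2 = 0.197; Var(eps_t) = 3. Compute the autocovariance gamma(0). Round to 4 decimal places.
\gamma(0) = 3.3140

Multiply the model equation by X_{t-k} and take expectations. With theta_0 = psi_0 = 1 and psi_j the MA(infinity) weights, this gives
  gamma(k) - sum_i phi_i gamma(k-i) = c_k,
  c_k = sigma^2 * sum_{j=k..q} theta_j psi_{j-k}   (c_k = 0 for k > q),
using gamma(-m) = gamma(m).
psi-weights needed (psi_j = theta_j + sum_i phi_i psi_{j-i}):
  psi_1 = theta_1 + phi_1 = 0.55 + (-0.252) = 0.298
  psi_2 = theta_2 + phi_1 psi_1 = 0.197 + (-0.252)(0.298) = 0.121904
Right-hand sides:
  c_0 = sigma^2 (1 + theta_1 psi_1 + theta_2 psi_2) = 3 * (1 + (0.55)(0.298) + (0.197)(0.121904)) = 3 * 1.187915 = 3.563745
  c_1 = sigma^2 (theta_1 + theta_2 psi_1) = 3 * (0.55 + (0.197)(0.298)) = 1.826118
  c_2 = sigma^2 theta_2 = 3 * (0.197) = 0.591
Equations for k = 0 and k = 1 (AR order 1):
  gamma(0) = phi_1 gamma(1) + c_0
  gamma(1) = phi_1 gamma(0) + c_1
Substituting the second into the first: gamma(0) (1 - phi_1^2) = c_0 + phi_1 c_1, so
  gamma(0) = (c_0 + phi_1 c_1) / (1 - phi_1^2) = (3.563745 + (-0.252)(1.826118)) / (1 - (-0.252)^2) = 3.103564 / 0.936496 = 3.314017.
Therefore gamma(0) = 3.3140 (to 4 decimal places).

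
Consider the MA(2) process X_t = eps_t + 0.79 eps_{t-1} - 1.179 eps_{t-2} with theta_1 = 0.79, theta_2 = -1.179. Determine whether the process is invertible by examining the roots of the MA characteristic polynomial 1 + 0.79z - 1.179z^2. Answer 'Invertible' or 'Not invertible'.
\text{Not invertible}

The MA(q) characteristic polynomial is P(z) = 1 + 0.79z - 1.179z^2.
Invertibility requires all roots to lie outside the unit circle, i.e. |z| > 1 for every root.
Set 1 + (0.79) z + (-1.179) z^2 = 0, i.e. a z^2 + b z + c = 0 with a = -1.179, b = 0.79, c = 1.
Discriminant D = b^2 - 4ac = (0.79)^2 - 4*(-1.179)*1 = 0.6241 - (-4.716) = 5.3401.
D >= 0, so the roots are real: z = (-b +/- sqrt(D)) / (2a) = (-0.79 +/- 2.310866) / (-2.358).
  z_1 = (-0.79 + 2.310866) / (-2.358) = -0.645,   |z_1| = 0.645.
  z_2 = (-0.79 - 2.310866) / (-2.358) = 1.315,   |z_2| = 1.315.
Moduli of all roots: 0.6450, 1.3150.
All moduli strictly greater than 1? No.
Verdict: Not invertible.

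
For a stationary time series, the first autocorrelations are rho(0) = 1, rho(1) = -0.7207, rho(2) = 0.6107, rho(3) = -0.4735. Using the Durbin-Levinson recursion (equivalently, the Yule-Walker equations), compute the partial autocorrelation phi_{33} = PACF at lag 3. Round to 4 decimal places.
\phi_{33} = 0.0430

The PACF at lag k is phi_{kk}, the last component of the solution
to the Yule-Walker system G_k phi = r_k where
  (G_k)_{ij} = rho(|i - j|), (r_k)_i = rho(i), i,j = 1..k.
Equivalently, Durbin-Levinson gives phi_{kk} iteratively:
  phi_{11} = rho(1)
  phi_{kk} = [rho(k) - sum_{j=1..k-1} phi_{k-1,j} rho(k-j)]
            / [1 - sum_{j=1..k-1} phi_{k-1,j} rho(j)],
  phi_{k,j} = phi_{k-1,j} - phi_{kk} phi_{k-1,k-j},  j = 1..k-1.
Step k = 1:
  phi_11 = rho(1) = -0.7207.
Step k = 2:
  phi_22 = [rho(2) - phi_11 rho(1)] / [1 - phi_11 rho(1)] = [0.6107 - (-0.7207)(-0.7207)] / [1 - (-0.7207)(-0.7207)]
         = 0.09129151 / 0.48059151 = 0.189957.
  Update: phi_21 = phi_11 - phi_22 phi_11 = -0.7207 - (0.189957)(-0.7207) = -0.583798.
Step k = 3:
  phi_33 = [rho(3) - phi_21 rho(2) - phi_22 rho(1)] / [1 - phi_21 rho(1) - phi_22 rho(2)]
    numerator   = -0.4735 - (-0.583798)(0.6107) - (0.189957)(-0.7207) = 0.01992732
    denominator = 1 - (-0.583798)(-0.7207) - (0.189957)(0.6107) = 0.46325009
  phi_33 = 0.01992732 / 0.46325009 = 0.043.
Therefore phi_{33} = 0.0430.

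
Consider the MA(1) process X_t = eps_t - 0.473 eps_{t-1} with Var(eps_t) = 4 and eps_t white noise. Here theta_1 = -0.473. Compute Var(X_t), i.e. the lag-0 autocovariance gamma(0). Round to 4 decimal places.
\gamma(0) = 4.8949

For an MA(q) process X_t = eps_t + sum_i theta_i eps_{t-i} with
Var(eps_t) = sigma^2, the variance is
  gamma(0) = sigma^2 * (1 + sum_i theta_i^2).
  sum_i theta_i^2 = (-0.473)^2 = 0.223729.
  gamma(0) = 4 * (1 + 0.223729) = 4 * 1.223729 = 4.894916, which rounds to 4.8949.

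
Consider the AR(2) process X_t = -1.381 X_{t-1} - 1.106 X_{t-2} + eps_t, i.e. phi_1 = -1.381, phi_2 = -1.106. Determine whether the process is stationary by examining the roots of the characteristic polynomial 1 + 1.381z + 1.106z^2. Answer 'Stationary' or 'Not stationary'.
\text{Not stationary}

The AR(p) characteristic polynomial is P(z) = 1 + 1.381z + 1.106z^2.
Stationarity requires all roots to lie outside the unit circle, i.e. |z| > 1 for every root.
Set 1 + (1.381) z + (1.106) z^2 = 0, i.e. a z^2 + b z + c = 0 with a = 1.106, b = 1.381, c = 1.
Discriminant D = b^2 - 4ac = (1.381)^2 - 4*(1.106)*1 = 1.907161 - (4.424) = -2.516839.
D < 0, so the roots are the complex-conjugate pair z = (-b +/- i sqrt(-D)) / (2a) = -0.6243 +/- 0.7172i.
For a conjugate pair |z|^2 = z * conj(z) = (product of roots) = c/a = 1/(1.106) = 0.904159, so |z| = sqrt(0.904159) = 0.9509 for both roots.
Moduli of all roots: 0.9509, 0.9509.
All moduli strictly greater than 1? No.
Verdict: Not stationary.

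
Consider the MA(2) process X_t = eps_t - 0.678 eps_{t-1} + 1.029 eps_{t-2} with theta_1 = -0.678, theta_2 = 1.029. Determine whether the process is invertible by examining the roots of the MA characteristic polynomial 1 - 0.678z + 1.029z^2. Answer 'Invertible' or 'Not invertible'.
\text{Not invertible}

The MA(q) characteristic polynomial is P(z) = 1 - 0.678z + 1.029z^2.
Invertibility requires all roots to lie outside the unit circle, i.e. |z| > 1 for every root.
Set 1 + (-0.678) z + (1.029) z^2 = 0, i.e. a z^2 + b z + c = 0 with a = 1.029, b = -0.678, c = 1.
Discriminant D = b^2 - 4ac = (-0.678)^2 - 4*(1.029)*1 = 0.459684 - (4.116) = -3.656316.
D < 0, so the roots are the complex-conjugate pair z = (-b +/- i sqrt(-D)) / (2a) = 0.3294 +/- 0.9291i.
For a conjugate pair |z|^2 = z * conj(z) = (product of roots) = c/a = 1/(1.029) = 0.971817, so |z| = sqrt(0.971817) = 0.9858 for both roots.
Moduli of all roots: 0.9858, 0.9858.
All moduli strictly greater than 1? No.
Verdict: Not invertible.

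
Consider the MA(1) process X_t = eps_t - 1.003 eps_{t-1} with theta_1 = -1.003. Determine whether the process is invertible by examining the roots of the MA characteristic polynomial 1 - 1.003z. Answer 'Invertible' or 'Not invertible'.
\text{Not invertible}

The MA(q) characteristic polynomial is P(z) = 1 - 1.003z.
Invertibility requires all roots to lie outside the unit circle, i.e. |z| > 1 for every root.
This is linear in z: 1 + (-1.003) z = 0  =>  z = -1/(-1.003) = 0.997009,  |z| = 0.997009.
Moduli of all roots: 0.9970.
All moduli strictly greater than 1? No.
Verdict: Not invertible.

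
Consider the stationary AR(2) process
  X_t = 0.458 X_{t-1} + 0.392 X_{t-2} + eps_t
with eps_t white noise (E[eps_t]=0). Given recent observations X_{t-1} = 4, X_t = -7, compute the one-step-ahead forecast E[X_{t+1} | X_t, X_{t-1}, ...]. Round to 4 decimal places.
E[X_{t+1} \mid \mathcal F_t] = -1.6380

For an AR(p) model X_t = c + sum_i phi_i X_{t-i} + eps_t, the
one-step-ahead conditional mean is
  E[X_{t+1} | X_t, ...] = c + sum_i phi_i X_{t+1-i}.
Substitute known values:
  E[X_{t+1} | ...] = (0.458) * (-7) + (0.392) * (4)
                   = -1.6380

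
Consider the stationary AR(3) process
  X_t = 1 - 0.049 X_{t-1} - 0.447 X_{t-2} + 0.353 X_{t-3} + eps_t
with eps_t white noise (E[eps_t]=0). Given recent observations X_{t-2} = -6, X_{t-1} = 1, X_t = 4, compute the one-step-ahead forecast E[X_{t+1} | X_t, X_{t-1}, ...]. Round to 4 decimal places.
E[X_{t+1} \mid \mathcal F_t] = -1.7610

For an AR(p) model X_t = c + sum_i phi_i X_{t-i} + eps_t, the
one-step-ahead conditional mean is
  E[X_{t+1} | X_t, ...] = c + sum_i phi_i X_{t+1-i}.
Substitute known values:
  E[X_{t+1} | ...] = 1 + (-0.049) * (4) + (-0.447) * (1) + (0.353) * (-6)
                   = -1.7610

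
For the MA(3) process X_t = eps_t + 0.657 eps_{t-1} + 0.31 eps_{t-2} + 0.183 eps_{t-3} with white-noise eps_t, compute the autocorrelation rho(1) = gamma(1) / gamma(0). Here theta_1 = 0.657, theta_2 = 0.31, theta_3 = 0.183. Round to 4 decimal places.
\rho(1) = 0.5876

For an MA(q) process with theta_0 = 1, the autocovariance is
  gamma(k) = sigma^2 * sum_{i=0..q-k} theta_i * theta_{i+k},
and rho(k) = gamma(k) / gamma(0). Sigma^2 cancels.
  numerator   = (1)*(0.657) + (0.657)*(0.31) + (0.31)*(0.183) = 0.9174.
  denominator = (1)^2 + (0.657)^2 + (0.31)^2 + (0.183)^2 = 1.561238.
  rho(1) = 0.9174 / 1.561238 = 0.5876.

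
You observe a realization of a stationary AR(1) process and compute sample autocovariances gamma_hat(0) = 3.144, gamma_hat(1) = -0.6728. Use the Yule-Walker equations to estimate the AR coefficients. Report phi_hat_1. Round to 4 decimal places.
\hat\phi_{1} = -0.2140

The Yule-Walker equations for an AR(p) process read, in matrix form,
  Gamma_p phi = r_p,   with   (Gamma_p)_{ij} = gamma(|i - j|),
                       (r_p)_i = gamma(i),   i,j = 1..p.
Substitute the sample gammas (Toeplitz matrix and right-hand side of size 1):
  Gamma_p = [[3.144]]
  r_p     = [-0.6728]
With p = 1 this is the single equation gamma(0) phi_1 = gamma(1):
  phi_hat_1 = gamma(1) / gamma(0) = -0.6728 / 3.144 = -0.2140.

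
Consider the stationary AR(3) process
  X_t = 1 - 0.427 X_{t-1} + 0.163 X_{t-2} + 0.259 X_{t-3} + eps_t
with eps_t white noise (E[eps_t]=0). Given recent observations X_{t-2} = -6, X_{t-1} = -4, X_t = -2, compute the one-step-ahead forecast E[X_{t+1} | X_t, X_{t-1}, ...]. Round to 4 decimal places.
E[X_{t+1} \mid \mathcal F_t] = -0.3520

For an AR(p) model X_t = c + sum_i phi_i X_{t-i} + eps_t, the
one-step-ahead conditional mean is
  E[X_{t+1} | X_t, ...] = c + sum_i phi_i X_{t+1-i}.
Substitute known values:
  E[X_{t+1} | ...] = 1 + (-0.427) * (-2) + (0.163) * (-4) + (0.259) * (-6)
                   = -0.3520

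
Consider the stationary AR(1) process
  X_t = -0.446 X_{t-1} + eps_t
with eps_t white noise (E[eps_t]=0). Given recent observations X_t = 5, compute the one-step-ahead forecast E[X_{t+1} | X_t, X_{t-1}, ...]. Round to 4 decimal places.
E[X_{t+1} \mid \mathcal F_t] = -2.2300

For an AR(p) model X_t = c + sum_i phi_i X_{t-i} + eps_t, the
one-step-ahead conditional mean is
  E[X_{t+1} | X_t, ...] = c + sum_i phi_i X_{t+1-i}.
Substitute known values:
  E[X_{t+1} | ...] = (-0.446) * (5)
                   = -2.2300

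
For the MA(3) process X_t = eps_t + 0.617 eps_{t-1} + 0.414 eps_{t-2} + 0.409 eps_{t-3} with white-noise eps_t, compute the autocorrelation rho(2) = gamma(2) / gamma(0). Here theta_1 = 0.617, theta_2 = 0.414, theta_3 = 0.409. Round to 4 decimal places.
\rho(2) = 0.3876

For an MA(q) process with theta_0 = 1, the autocovariance is
  gamma(k) = sigma^2 * sum_{i=0..q-k} theta_i * theta_{i+k},
and rho(k) = gamma(k) / gamma(0). Sigma^2 cancels.
  numerator   = (1)*(0.414) + (0.617)*(0.409) = 0.666353.
  denominator = (1)^2 + (0.617)^2 + (0.414)^2 + (0.409)^2 = 1.719366.
  rho(2) = 0.666353 / 1.719366 = 0.3876.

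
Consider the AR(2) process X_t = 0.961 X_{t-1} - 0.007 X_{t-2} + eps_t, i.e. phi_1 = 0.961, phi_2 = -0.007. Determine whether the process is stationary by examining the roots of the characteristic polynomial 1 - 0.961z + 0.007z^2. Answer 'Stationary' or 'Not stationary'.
\text{Stationary}

The AR(p) characteristic polynomial is P(z) = 1 - 0.961z + 0.007z^2.
Stationarity requires all roots to lie outside the unit circle, i.e. |z| > 1 for every root.
Set 1 + (-0.961) z + (0.007) z^2 = 0, i.e. a z^2 + b z + c = 0 with a = 0.007, b = -0.961, c = 1.
Discriminant D = b^2 - 4ac = (-0.961)^2 - 4*(0.007)*1 = 0.923521 - (0.028) = 0.895521.
D >= 0, so the roots are real: z = (-b +/- sqrt(D)) / (2a) = (0.961 +/- 0.94632) / (0.014).
  z_1 = (0.961 + 0.94632) / (0.014) = 136.2371,   |z_1| = 136.2371.
  z_2 = (0.961 - 0.94632) / (0.014) = 1.0486,   |z_2| = 1.0486.
Moduli of all roots: 136.2371, 1.0486.
All moduli strictly greater than 1? Yes.
Verdict: Stationary.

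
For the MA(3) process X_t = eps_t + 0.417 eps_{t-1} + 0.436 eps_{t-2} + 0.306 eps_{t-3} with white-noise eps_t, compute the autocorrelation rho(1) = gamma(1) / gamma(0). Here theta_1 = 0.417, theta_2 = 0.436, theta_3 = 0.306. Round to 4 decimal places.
\rho(1) = 0.5023

For an MA(q) process with theta_0 = 1, the autocovariance is
  gamma(k) = sigma^2 * sum_{i=0..q-k} theta_i * theta_{i+k},
and rho(k) = gamma(k) / gamma(0). Sigma^2 cancels.
  numerator   = (1)*(0.417) + (0.417)*(0.436) + (0.436)*(0.306) = 0.732228.
  denominator = (1)^2 + (0.417)^2 + (0.436)^2 + (0.306)^2 = 1.457621.
  rho(1) = 0.732228 / 1.457621 = 0.5023.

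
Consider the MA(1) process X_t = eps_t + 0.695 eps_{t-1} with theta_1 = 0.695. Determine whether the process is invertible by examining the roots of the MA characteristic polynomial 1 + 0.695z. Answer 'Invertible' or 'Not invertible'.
\text{Invertible}

The MA(q) characteristic polynomial is P(z) = 1 + 0.695z.
Invertibility requires all roots to lie outside the unit circle, i.e. |z| > 1 for every root.
This is linear in z: 1 + (0.695) z = 0  =>  z = -1/(0.695) = -1.438849,  |z| = 1.438849.
Moduli of all roots: 1.4388.
All moduli strictly greater than 1? Yes.
Verdict: Invertible.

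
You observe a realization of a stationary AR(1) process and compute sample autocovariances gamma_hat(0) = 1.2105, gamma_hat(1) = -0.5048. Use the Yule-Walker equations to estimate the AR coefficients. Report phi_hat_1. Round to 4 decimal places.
\hat\phi_{1} = -0.4170

The Yule-Walker equations for an AR(p) process read, in matrix form,
  Gamma_p phi = r_p,   with   (Gamma_p)_{ij} = gamma(|i - j|),
                       (r_p)_i = gamma(i),   i,j = 1..p.
Substitute the sample gammas (Toeplitz matrix and right-hand side of size 1):
  Gamma_p = [[1.2105]]
  r_p     = [-0.5048]
With p = 1 this is the single equation gamma(0) phi_1 = gamma(1):
  phi_hat_1 = gamma(1) / gamma(0) = -0.5048 / 1.2105 = -0.4170.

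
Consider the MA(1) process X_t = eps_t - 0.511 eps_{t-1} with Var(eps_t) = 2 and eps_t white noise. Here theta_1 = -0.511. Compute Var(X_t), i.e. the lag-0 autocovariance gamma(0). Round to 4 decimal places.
\gamma(0) = 2.5222

For an MA(q) process X_t = eps_t + sum_i theta_i eps_{t-i} with
Var(eps_t) = sigma^2, the variance is
  gamma(0) = sigma^2 * (1 + sum_i theta_i^2).
  sum_i theta_i^2 = (-0.511)^2 = 0.261121.
  gamma(0) = 2 * (1 + 0.261121) = 2 * 1.261121 = 2.522242, which rounds to 2.5222.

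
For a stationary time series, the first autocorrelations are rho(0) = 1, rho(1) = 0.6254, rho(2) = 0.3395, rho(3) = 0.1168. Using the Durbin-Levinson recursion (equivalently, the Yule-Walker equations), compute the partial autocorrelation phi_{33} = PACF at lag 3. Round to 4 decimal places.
\phi_{33} = -0.1001

The PACF at lag k is phi_{kk}, the last component of the solution
to the Yule-Walker system G_k phi = r_k where
  (G_k)_{ij} = rho(|i - j|), (r_k)_i = rho(i), i,j = 1..k.
Equivalently, Durbin-Levinson gives phi_{kk} iteratively:
  phi_{11} = rho(1)
  phi_{kk} = [rho(k) - sum_{j=1..k-1} phi_{k-1,j} rho(k-j)]
            / [1 - sum_{j=1..k-1} phi_{k-1,j} rho(j)],
  phi_{k,j} = phi_{k-1,j} - phi_{kk} phi_{k-1,k-j},  j = 1..k-1.
Step k = 1:
  phi_11 = rho(1) = 0.6254.
Step k = 2:
  phi_22 = [rho(2) - phi_11 rho(1)] / [1 - phi_11 rho(1)] = [0.3395 - (0.6254)(0.6254)] / [1 - (0.6254)(0.6254)]
         = -0.05162516 / 0.60887484 = -0.084788.
  Update: phi_21 = phi_11 - phi_22 phi_11 = 0.6254 - (-0.084788)(0.6254) = 0.678426.
Step k = 3:
  phi_33 = [rho(3) - phi_21 rho(2) - phi_22 rho(1)] / [1 - phi_21 rho(1) - phi_22 rho(2)]
    numerator   = 0.1168 - (0.678426)(0.3395) - (-0.084788)(0.6254) = -0.06049943
    denominator = 1 - (0.678426)(0.6254) - (-0.084788)(0.3395) = 0.60449766
  phi_33 = -0.06049943 / 0.60449766 = -0.1001.
Therefore phi_{33} = -0.1001.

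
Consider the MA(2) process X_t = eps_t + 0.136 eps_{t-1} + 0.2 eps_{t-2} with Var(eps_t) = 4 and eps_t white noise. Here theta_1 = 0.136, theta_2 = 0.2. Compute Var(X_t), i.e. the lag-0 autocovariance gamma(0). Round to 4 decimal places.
\gamma(0) = 4.2340

For an MA(q) process X_t = eps_t + sum_i theta_i eps_{t-i} with
Var(eps_t) = sigma^2, the variance is
  gamma(0) = sigma^2 * (1 + sum_i theta_i^2).
  sum_i theta_i^2 = (0.136)^2 + (0.2)^2 = 0.018496 + 0.04 = 0.058496.
  gamma(0) = 4 * (1 + 0.058496) = 4 * 1.058496 = 4.233984, which rounds to 4.2340.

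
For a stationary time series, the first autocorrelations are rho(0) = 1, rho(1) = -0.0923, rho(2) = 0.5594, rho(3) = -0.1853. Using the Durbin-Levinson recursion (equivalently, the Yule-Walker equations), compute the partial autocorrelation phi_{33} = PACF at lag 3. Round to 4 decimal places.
\phi_{33} = -0.1621

The PACF at lag k is phi_{kk}, the last component of the solution
to the Yule-Walker system G_k phi = r_k where
  (G_k)_{ij} = rho(|i - j|), (r_k)_i = rho(i), i,j = 1..k.
Equivalently, Durbin-Levinson gives phi_{kk} iteratively:
  phi_{11} = rho(1)
  phi_{kk} = [rho(k) - sum_{j=1..k-1} phi_{k-1,j} rho(k-j)]
            / [1 - sum_{j=1..k-1} phi_{k-1,j} rho(j)],
  phi_{k,j} = phi_{k-1,j} - phi_{kk} phi_{k-1,k-j},  j = 1..k-1.
Step k = 1:
  phi_11 = rho(1) = -0.0923.
Step k = 2:
  phi_22 = [rho(2) - phi_11 rho(1)] / [1 - phi_11 rho(1)] = [0.5594 - (-0.0923)(-0.0923)] / [1 - (-0.0923)(-0.0923)]
         = 0.55088071 / 0.99148071 = 0.555614.
  Update: phi_21 = phi_11 - phi_22 phi_11 = -0.0923 - (0.555614)(-0.0923) = -0.041017.
Step k = 3:
  phi_33 = [rho(3) - phi_21 rho(2) - phi_22 rho(1)] / [1 - phi_21 rho(1) - phi_22 rho(2)]
    numerator   = -0.1853 - (-0.041017)(0.5594) - (0.555614)(-0.0923) = -0.11107201
    denominator = 1 - (-0.041017)(-0.0923) - (0.555614)(0.5594) = 0.68540359
  phi_33 = -0.11107201 / 0.68540359 = -0.1621.
Therefore phi_{33} = -0.1621.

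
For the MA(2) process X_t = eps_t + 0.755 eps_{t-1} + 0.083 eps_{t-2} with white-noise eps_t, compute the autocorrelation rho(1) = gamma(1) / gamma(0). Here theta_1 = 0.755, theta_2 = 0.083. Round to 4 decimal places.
\rho(1) = 0.5185

For an MA(q) process with theta_0 = 1, the autocovariance is
  gamma(k) = sigma^2 * sum_{i=0..q-k} theta_i * theta_{i+k},
and rho(k) = gamma(k) / gamma(0). Sigma^2 cancels.
  numerator   = (1)*(0.755) + (0.755)*(0.083) = 0.817665.
  denominator = (1)^2 + (0.755)^2 + (0.083)^2 = 1.576914.
  rho(1) = 0.817665 / 1.576914 = 0.5185.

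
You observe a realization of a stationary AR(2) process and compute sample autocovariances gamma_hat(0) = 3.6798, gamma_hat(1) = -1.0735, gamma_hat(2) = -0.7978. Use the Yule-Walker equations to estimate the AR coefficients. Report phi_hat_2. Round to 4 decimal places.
\hat\phi_{2} = -0.3300

The Yule-Walker equations for an AR(p) process read, in matrix form,
  Gamma_p phi = r_p,   with   (Gamma_p)_{ij} = gamma(|i - j|),
                       (r_p)_i = gamma(i),   i,j = 1..p.
Substitute the sample gammas (Toeplitz matrix and right-hand side of size 2):
  Gamma_p = [[3.6798, -1.0735], [-1.0735, 3.6798]]
  r_p     = [-1.0735, -0.7978]
Written out:
  3.6798 phi_1 - 1.0735 phi_2 = -1.0735
  -1.0735 phi_1 + 3.6798 phi_2 = -0.7978
Solve by Cramer's rule:
  det = gamma(0)^2 - gamma(1)^2 = (3.6798)^2 - (-1.0735)^2 = 13.54092804 - 1.15240225 = 12.38852579
  phi_hat_1 = [gamma(1) gamma(0) - gamma(1) gamma(2)] / det = [(-1.0735)(3.6798) - (-1.0735)(-0.7978)] / 12.38852579 = -4.8067036 / 12.38852579 = -0.388
  phi_hat_2 = [gamma(0) gamma(2) - gamma(1)^2] / det = [(3.6798)(-0.7978) - (-1.0735)^2] / 12.38852579 = -4.08814669 / 12.38852579 = -0.33
So phi_hat = [-0.3880, -0.3300].
Therefore phi_hat_2 = -0.3300.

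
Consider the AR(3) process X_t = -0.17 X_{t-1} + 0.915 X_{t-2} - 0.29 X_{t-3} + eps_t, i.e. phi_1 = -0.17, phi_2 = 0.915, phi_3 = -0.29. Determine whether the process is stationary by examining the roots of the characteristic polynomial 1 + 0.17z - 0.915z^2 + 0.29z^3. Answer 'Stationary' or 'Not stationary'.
\text{Not stationary}

The AR(p) characteristic polynomial is P(z) = 1 + 0.17z - 0.915z^2 + 0.29z^3.
Stationarity requires all roots to lie outside the unit circle, i.e. |z| > 1 for every root.
Degree 3: look for a simple real root z0 first, then factor out (1 - z/z0) and solve the remaining quadratic.
Testing z0 = 2: P(2) = 1 + (0.17)(2) + (-0.915)(2)^2 + (0.29)(2)^3
  = 1 + (0.34) + (-3.66) + (2.32) = 0.  So z_0 = 2 is a root, |z_0| = 2.
Divide out the factor (1 - 0.5 z) = (1 - z/z0) (since 1/z0 = 0.5):
  P(z) = (1 - 0.5 z)(1 + (0.67) z + (-0.58) z^2)
  [check: z-coef 0.67 - (0.5) = 0.17; z^2-coef -0.58 - (0.5)(0.67) = -0.915; z^3-coef -(0.5)(-0.58) = 0.29.]
Remaining roots from the quadratic factor 1 + (0.67) z + (-0.58) z^2:
  Set 1 + (0.67) z + (-0.58) z^2 = 0, i.e. a z^2 + b z + c = 0 with a = -0.58, b = 0.67, c = 1.
  Discriminant D = b^2 - 4ac = (0.67)^2 - 4*(-0.58)*1 = 0.4489 - (-2.32) = 2.7689.
  D >= 0, so the roots are real: z = (-b +/- sqrt(D)) / (2a) = (-0.67 +/- 1.664001) / (-1.16).
    z_1 = (-0.67 + 1.664001) / (-1.16) = -0.8569,   |z_1| = 0.8569.
    z_2 = (-0.67 - 1.664001) / (-1.16) = 2.0121,   |z_2| = 2.0121.
Moduli of all roots: 2.0000, 0.8569, 2.0121.
All moduli strictly greater than 1? No.
Verdict: Not stationary.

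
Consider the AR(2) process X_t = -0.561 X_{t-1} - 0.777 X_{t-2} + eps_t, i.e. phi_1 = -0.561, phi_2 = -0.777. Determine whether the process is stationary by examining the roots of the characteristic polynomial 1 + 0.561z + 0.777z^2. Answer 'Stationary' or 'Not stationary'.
\text{Stationary}

The AR(p) characteristic polynomial is P(z) = 1 + 0.561z + 0.777z^2.
Stationarity requires all roots to lie outside the unit circle, i.e. |z| > 1 for every root.
Set 1 + (0.561) z + (0.777) z^2 = 0, i.e. a z^2 + b z + c = 0 with a = 0.777, b = 0.561, c = 1.
Discriminant D = b^2 - 4ac = (0.561)^2 - 4*(0.777)*1 = 0.314721 - (3.108) = -2.793279.
D < 0, so the roots are the complex-conjugate pair z = (-b +/- i sqrt(-D)) / (2a) = -0.361 +/- 1.0755i.
For a conjugate pair |z|^2 = z * conj(z) = (product of roots) = c/a = 1/(0.777) = 1.287001, so |z| = sqrt(1.287001) = 1.1345 for both roots.
Moduli of all roots: 1.1345, 1.1345.
All moduli strictly greater than 1? Yes.
Verdict: Stationary.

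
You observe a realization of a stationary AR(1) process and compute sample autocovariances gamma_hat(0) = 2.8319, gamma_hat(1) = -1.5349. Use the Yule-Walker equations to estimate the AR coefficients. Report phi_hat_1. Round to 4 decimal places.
\hat\phi_{1} = -0.5420

The Yule-Walker equations for an AR(p) process read, in matrix form,
  Gamma_p phi = r_p,   with   (Gamma_p)_{ij} = gamma(|i - j|),
                       (r_p)_i = gamma(i),   i,j = 1..p.
Substitute the sample gammas (Toeplitz matrix and right-hand side of size 1):
  Gamma_p = [[2.8319]]
  r_p     = [-1.5349]
With p = 1 this is the single equation gamma(0) phi_1 = gamma(1):
  phi_hat_1 = gamma(1) / gamma(0) = -1.5349 / 2.8319 = -0.5420.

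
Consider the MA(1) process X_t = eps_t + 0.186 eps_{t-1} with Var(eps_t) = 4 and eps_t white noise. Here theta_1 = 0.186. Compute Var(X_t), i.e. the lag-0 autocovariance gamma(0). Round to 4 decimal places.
\gamma(0) = 4.1384

For an MA(q) process X_t = eps_t + sum_i theta_i eps_{t-i} with
Var(eps_t) = sigma^2, the variance is
  gamma(0) = sigma^2 * (1 + sum_i theta_i^2).
  sum_i theta_i^2 = (0.186)^2 = 0.034596.
  gamma(0) = 4 * (1 + 0.034596) = 4 * 1.034596 = 4.138384, which rounds to 4.1384.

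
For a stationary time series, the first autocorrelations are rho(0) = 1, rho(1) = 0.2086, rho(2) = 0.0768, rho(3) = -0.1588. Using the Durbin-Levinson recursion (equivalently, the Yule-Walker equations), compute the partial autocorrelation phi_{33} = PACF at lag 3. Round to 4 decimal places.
\phi_{33} = -0.1900

The PACF at lag k is phi_{kk}, the last component of the solution
to the Yule-Walker system G_k phi = r_k where
  (G_k)_{ij} = rho(|i - j|), (r_k)_i = rho(i), i,j = 1..k.
Equivalently, Durbin-Levinson gives phi_{kk} iteratively:
  phi_{11} = rho(1)
  phi_{kk} = [rho(k) - sum_{j=1..k-1} phi_{k-1,j} rho(k-j)]
            / [1 - sum_{j=1..k-1} phi_{k-1,j} rho(j)],
  phi_{k,j} = phi_{k-1,j} - phi_{kk} phi_{k-1,k-j},  j = 1..k-1.
Step k = 1:
  phi_11 = rho(1) = 0.2086.
Step k = 2:
  phi_22 = [rho(2) - phi_11 rho(1)] / [1 - phi_11 rho(1)] = [0.0768 - (0.2086)(0.2086)] / [1 - (0.2086)(0.2086)]
         = 0.03328604 / 0.95648604 = 0.0348.
  Update: phi_21 = phi_11 - phi_22 phi_11 = 0.2086 - (0.0348)(0.2086) = 0.201341.
Step k = 3:
  phi_33 = [rho(3) - phi_21 rho(2) - phi_22 rho(1)] / [1 - phi_21 rho(1) - phi_22 rho(2)]
    numerator   = -0.1588 - (0.201341)(0.0768) - (0.0348)(0.2086) = -0.18152231
    denominator = 1 - (0.201341)(0.2086) - (0.0348)(0.0768) = 0.95532767
  phi_33 = -0.18152231 / 0.95532767 = -0.19.
Therefore phi_{33} = -0.1900.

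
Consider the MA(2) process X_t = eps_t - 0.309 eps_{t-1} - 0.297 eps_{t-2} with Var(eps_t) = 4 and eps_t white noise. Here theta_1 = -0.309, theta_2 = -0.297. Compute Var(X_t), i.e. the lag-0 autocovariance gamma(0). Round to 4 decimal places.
\gamma(0) = 4.7348

For an MA(q) process X_t = eps_t + sum_i theta_i eps_{t-i} with
Var(eps_t) = sigma^2, the variance is
  gamma(0) = sigma^2 * (1 + sum_i theta_i^2).
  sum_i theta_i^2 = (-0.309)^2 + (-0.297)^2 = 0.095481 + 0.088209 = 0.18369.
  gamma(0) = 4 * (1 + 0.18369) = 4 * 1.18369 = 4.73476, which rounds to 4.7348.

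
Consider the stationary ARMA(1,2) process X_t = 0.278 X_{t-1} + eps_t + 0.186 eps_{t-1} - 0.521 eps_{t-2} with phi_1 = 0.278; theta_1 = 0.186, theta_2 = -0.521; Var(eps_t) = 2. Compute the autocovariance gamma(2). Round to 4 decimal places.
\gamma(2) = -0.8594

Multiply the model equation by X_{t-k} and take expectations. With theta_0 = psi_0 = 1 and psi_j the MA(infinity) weights, this gives
  gamma(k) - sum_i phi_i gamma(k-i) = c_k,
  c_k = sigma^2 * sum_{j=k..q} theta_j psi_{j-k}   (c_k = 0 for k > q),
using gamma(-m) = gamma(m).
psi-weights needed (psi_j = theta_j + sum_i phi_i psi_{j-i}):
  psi_1 = theta_1 + phi_1 = 0.186 + (0.278) = 0.464
  psi_2 = theta_2 + phi_1 psi_1 = -0.521 + (0.278)(0.464) = -0.392008
Right-hand sides:
  c_0 = sigma^2 (1 + theta_1 psi_1 + theta_2 psi_2) = 2 * (1 + (0.186)(0.464) + (-0.521)(-0.392008)) = 2 * 1.29054 = 2.58108
  c_1 = sigma^2 (theta_1 + theta_2 psi_1) = 2 * (0.186 + (-0.521)(0.464)) = -0.111488
  c_2 = sigma^2 theta_2 = 2 * (-0.521) = -1.042
Equations for k = 0 and k = 1 (AR order 1):
  gamma(0) = phi_1 gamma(1) + c_0
  gamma(1) = phi_1 gamma(0) + c_1
Substituting the second into the first: gamma(0) (1 - phi_1^2) = c_0 + phi_1 c_1, so
  gamma(0) = (c_0 + phi_1 c_1) / (1 - phi_1^2) = (2.58108 + (0.278)(-0.111488)) / (1 - (0.278)^2) = 2.550087 / 0.922716 = 2.763674.
  gamma(1) = phi_1 gamma(0) + c_1 = (0.278)(2.763674) + (-0.111488) = 0.656814.
For k = 2: gamma(2) = phi_1 gamma(1) + c_2
  = (0.278)(0.656814) + (-1.042) = -0.859406.
Therefore gamma(2) = -0.8594 (to 4 decimal places).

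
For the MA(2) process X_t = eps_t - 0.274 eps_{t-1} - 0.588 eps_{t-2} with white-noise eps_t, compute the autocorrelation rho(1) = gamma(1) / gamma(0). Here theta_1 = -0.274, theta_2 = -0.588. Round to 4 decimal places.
\rho(1) = -0.0795

For an MA(q) process with theta_0 = 1, the autocovariance is
  gamma(k) = sigma^2 * sum_{i=0..q-k} theta_i * theta_{i+k},
and rho(k) = gamma(k) / gamma(0). Sigma^2 cancels.
  numerator   = (1)*(-0.274) + (-0.274)*(-0.588) = -0.112888.
  denominator = (1)^2 + (-0.274)^2 + (-0.588)^2 = 1.42082.
  rho(1) = -0.112888 / 1.42082 = -0.0795.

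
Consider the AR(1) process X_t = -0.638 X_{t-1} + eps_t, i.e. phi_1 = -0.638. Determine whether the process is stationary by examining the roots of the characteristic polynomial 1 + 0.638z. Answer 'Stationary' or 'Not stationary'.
\text{Stationary}

The AR(p) characteristic polynomial is P(z) = 1 + 0.638z.
Stationarity requires all roots to lie outside the unit circle, i.e. |z| > 1 for every root.
This is linear in z: 1 + (0.638) z = 0  =>  z = -1/(0.638) = -1.567398,  |z| = 1.567398.
Moduli of all roots: 1.5674.
All moduli strictly greater than 1? Yes.
Verdict: Stationary.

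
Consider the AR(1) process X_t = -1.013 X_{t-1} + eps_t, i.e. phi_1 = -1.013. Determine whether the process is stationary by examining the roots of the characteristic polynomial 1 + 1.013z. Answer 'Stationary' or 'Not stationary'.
\text{Not stationary}

The AR(p) characteristic polynomial is P(z) = 1 + 1.013z.
Stationarity requires all roots to lie outside the unit circle, i.e. |z| > 1 for every root.
This is linear in z: 1 + (1.013) z = 0  =>  z = -1/(1.013) = -0.987167,  |z| = 0.987167.
Moduli of all roots: 0.9872.
All moduli strictly greater than 1? No.
Verdict: Not stationary.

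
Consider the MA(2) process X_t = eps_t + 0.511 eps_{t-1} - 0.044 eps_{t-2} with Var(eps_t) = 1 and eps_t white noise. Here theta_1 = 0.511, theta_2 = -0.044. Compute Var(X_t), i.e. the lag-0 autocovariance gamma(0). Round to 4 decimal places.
\gamma(0) = 1.2631

For an MA(q) process X_t = eps_t + sum_i theta_i eps_{t-i} with
Var(eps_t) = sigma^2, the variance is
  gamma(0) = sigma^2 * (1 + sum_i theta_i^2).
  sum_i theta_i^2 = (0.511)^2 + (-0.044)^2 = 0.261121 + 0.001936 = 0.263057.
  gamma(0) = 1 * (1 + 0.263057) = 1 * 1.263057 = 1.263057, which rounds to 1.2631.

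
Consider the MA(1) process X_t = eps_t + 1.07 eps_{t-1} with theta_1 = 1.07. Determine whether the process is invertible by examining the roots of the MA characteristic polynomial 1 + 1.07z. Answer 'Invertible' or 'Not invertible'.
\text{Not invertible}

The MA(q) characteristic polynomial is P(z) = 1 + 1.07z.
Invertibility requires all roots to lie outside the unit circle, i.e. |z| > 1 for every root.
This is linear in z: 1 + (1.07) z = 0  =>  z = -1/(1.07) = -0.934579,  |z| = 0.934579.
Moduli of all roots: 0.9346.
All moduli strictly greater than 1? No.
Verdict: Not invertible.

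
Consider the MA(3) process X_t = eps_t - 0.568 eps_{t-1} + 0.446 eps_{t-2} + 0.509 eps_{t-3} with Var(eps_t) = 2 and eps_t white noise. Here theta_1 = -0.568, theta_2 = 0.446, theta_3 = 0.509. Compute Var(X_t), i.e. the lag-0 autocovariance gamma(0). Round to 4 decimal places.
\gamma(0) = 3.5612

For an MA(q) process X_t = eps_t + sum_i theta_i eps_{t-i} with
Var(eps_t) = sigma^2, the variance is
  gamma(0) = sigma^2 * (1 + sum_i theta_i^2).
  sum_i theta_i^2 = (-0.568)^2 + (0.446)^2 + (0.509)^2 = 0.322624 + 0.198916 + 0.259081 = 0.780621.
  gamma(0) = 2 * (1 + 0.780621) = 2 * 1.780621 = 3.561242, which rounds to 3.5612.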